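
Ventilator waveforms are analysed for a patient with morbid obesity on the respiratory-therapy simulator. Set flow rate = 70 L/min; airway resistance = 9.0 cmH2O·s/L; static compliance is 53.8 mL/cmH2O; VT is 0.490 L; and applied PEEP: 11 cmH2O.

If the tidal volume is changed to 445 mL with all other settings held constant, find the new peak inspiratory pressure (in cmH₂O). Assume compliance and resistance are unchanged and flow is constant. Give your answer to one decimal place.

29.8

Flow: 70 L/min ÷ 60 = 1.1667 L/s.
PIP = Vt/C + R·V̇ + PEEP (constant-flow equation of motion).
Only the elastic term changes: ΔPIP = ΔVt / C = (445 − 490) / 53.8 = -0.8364 cmH2O.
Original PIP = 490/53.8 + 9.0×1.1667 + 11 = 30.608 cmH2O; new PIP = 30.608 + (-0.8364) = 29.772 cmH2O.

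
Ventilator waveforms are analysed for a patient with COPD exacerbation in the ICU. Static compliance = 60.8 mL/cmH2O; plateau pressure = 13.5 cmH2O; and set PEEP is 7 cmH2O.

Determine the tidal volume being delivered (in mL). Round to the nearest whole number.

395

Vt = Cstat × (Pplat − PEEP) = 60.8 × (13.5 − 7) = 60.8 × 6.5 = 395.2 mL.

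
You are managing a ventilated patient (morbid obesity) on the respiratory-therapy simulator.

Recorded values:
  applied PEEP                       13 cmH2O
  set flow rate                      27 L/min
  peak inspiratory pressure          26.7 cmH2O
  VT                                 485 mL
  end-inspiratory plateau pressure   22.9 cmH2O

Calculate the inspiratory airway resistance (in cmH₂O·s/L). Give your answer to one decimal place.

Flow: 27 L/min ÷ 60 = 0.45 L/s.
Raw = (PIP − Pplat) / flow = (26.7 − 22.9) / 0.45 = 3.8 / 0.45 = 8.444 cmH2O·s/L.

8.4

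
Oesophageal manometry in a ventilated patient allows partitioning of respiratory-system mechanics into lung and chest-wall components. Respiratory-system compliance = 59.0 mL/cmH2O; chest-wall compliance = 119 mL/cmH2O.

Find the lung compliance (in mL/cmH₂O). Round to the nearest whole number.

1/CL = 1/Crs − 1/Ccw.
1/CL = 1/59.0 − 1/119 = 0.008546.
CL = 117.01 mL/cmH2O.

117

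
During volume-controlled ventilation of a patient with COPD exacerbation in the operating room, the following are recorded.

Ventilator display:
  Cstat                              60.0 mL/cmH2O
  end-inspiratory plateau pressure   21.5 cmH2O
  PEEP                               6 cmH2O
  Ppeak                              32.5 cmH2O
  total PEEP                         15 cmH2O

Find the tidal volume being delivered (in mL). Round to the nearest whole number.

End-expiratory occlusion gives total PEEP = 15 cmH2O (intrinsic PEEP = 15 − 6 = 9). Use total PEEP for the elastic gradient.
Vt = Cstat × (Pplat − PEEPtotal) = 60.0 × (21.5 − 15) = 60.0 × 6.5 = 390.0 mL.

390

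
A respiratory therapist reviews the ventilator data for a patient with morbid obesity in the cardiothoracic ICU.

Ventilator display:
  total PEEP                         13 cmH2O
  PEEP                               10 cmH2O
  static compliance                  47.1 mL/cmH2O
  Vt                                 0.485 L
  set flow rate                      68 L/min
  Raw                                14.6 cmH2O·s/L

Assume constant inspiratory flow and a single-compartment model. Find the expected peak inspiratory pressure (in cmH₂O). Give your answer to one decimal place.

39.8

Flow: 68 L/min ÷ 60 = 1.1333 L/s.
Total PEEP = 13 cmH2O (set 10 + intrinsic 3); this is the baseline alveolar pressure.
Equation of motion (constant flow): PIP = Vt/C + R·V̇ + PEEP.
PIP = 485/47.1 + 14.6×1.1333 + 13 = 10.297 + 16.546 + 13 = 39.843 cmH2O.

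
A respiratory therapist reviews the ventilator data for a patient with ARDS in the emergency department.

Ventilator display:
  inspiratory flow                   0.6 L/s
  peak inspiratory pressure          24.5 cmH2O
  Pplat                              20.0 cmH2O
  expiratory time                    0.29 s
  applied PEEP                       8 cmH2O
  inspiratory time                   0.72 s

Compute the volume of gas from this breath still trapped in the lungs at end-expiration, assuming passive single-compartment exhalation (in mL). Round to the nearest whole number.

148

Vt = flow × Ti = 0.6 L/s × 0.72 s × 1000 mL/L = 432.0 mL.
R = (PIP − Pplat)/V̇ = (24.5 − 20.0) / 0.6 = 4.5/0.6 = 7.5 cmH2O·s/L.
C = Vt/(Pplat − PEEP) = 432.0 / (20.0 − 8) = 432.0/12.0 = 36.0 mL/cmH2O.
τ = R × C = 7.5 × 0.036 L/cmH2O = 0.27 s.
Fraction remaining = e^(−Te/τ) = e^(−0.29/0.27) = 0.3416.
Trapped volume = 432.0 × 0.3416 = 147.57 mL.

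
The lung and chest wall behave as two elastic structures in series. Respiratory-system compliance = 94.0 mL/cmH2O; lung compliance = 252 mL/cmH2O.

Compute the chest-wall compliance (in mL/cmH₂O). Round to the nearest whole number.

150

1/Ccw = 1/Crs − 1/CL.
1/Ccw = 1/94.0 − 1/252 = 0.00667.
Ccw = 149.93 mL/cmH2O.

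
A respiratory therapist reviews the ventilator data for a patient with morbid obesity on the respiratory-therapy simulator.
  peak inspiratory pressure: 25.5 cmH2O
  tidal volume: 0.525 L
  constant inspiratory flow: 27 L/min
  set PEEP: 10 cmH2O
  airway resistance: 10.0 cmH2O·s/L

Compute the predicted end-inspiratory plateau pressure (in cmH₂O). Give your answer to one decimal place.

21.0

Flow: 27 L/min ÷ 60 = 0.45 L/s.
Pplat = PIP − Raw × flow = 25.5 − 10.0 × 0.45 = 25.5 − 4.5 = 21.0 cmH2O.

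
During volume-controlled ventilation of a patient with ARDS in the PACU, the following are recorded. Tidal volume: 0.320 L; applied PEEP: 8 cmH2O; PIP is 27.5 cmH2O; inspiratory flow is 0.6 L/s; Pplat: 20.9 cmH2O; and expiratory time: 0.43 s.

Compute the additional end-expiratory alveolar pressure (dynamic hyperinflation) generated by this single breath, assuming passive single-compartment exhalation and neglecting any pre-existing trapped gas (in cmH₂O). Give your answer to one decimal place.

R = (PIP − Pplat)/V̇ = (27.5 − 20.9) / 0.6 = 6.6/0.6 = 11.0 cmH2O·s/L.
C = Vt/(Pplat − PEEP) = 320.0 / (20.9 − 8) = 320.0/12.9 = 24.806 mL/cmH2O.
τ = R × C = 11.0 × 0.02481 L/cmH2O = 0.2729 s.
Fraction remaining = e^(−Te/τ) = e^(−0.43/0.2729) = 0.2069; trapped volume = 320.0 × 0.2069 = 66.208 mL.
Additional alveolar pressure from trapping ≈ V_trapped / C = 66.208 / 24.806 = 2.669 cmH2O.

2.7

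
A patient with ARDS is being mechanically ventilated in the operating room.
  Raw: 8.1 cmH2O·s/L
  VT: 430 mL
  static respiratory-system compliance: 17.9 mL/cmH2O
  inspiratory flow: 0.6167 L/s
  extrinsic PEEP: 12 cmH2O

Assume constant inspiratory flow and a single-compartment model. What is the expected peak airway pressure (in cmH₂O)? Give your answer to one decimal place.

Equation of motion (constant flow): PIP = Vt/C + R·V̇ + PEEP.
PIP = 430/17.9 + 8.1×0.6167 + 12 = 24.022 + 4.995 + 12 = 41.017 cmH2O.

41.0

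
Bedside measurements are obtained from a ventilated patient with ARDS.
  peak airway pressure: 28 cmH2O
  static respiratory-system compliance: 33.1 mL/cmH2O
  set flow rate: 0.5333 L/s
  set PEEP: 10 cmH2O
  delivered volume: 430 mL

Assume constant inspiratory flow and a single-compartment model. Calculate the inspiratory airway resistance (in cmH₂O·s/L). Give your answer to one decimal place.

Equation of motion (constant flow): PIP = Vt/C + R·V̇ + PEEP.
R·V̇ = PIP − Vt/C − PEEP = 28 − 430/33.1 − 10 = 28 − 12.991 − 10 = 5.009 cmH2O.
R = 5.009 / 0.5333 = 9.392 cmH2O·s/L.

9.4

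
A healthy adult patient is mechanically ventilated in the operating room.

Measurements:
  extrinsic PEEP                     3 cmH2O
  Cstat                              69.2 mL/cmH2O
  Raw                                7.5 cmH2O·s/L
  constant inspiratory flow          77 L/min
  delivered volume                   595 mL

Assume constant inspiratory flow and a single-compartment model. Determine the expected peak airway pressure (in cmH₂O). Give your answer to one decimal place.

Flow: 77 L/min ÷ 60 = 1.2833 L/s.
Equation of motion (constant flow): PIP = Vt/C + R·V̇ + PEEP.
PIP = 595/69.2 + 7.5×1.2833 + 3 = 8.598 + 9.625 + 3 = 21.223 cmH2O.

21.2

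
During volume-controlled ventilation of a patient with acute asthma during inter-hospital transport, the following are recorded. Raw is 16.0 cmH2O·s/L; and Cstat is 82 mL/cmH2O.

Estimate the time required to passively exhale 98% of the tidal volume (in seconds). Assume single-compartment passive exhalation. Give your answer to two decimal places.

5.13

τ = R × C = 16.0 × 82 mL/cmH2O = 16.0 × 0.082 L/cmH2O = 1.312 s.
Exhaled fraction f = 1 − e^(−t/τ) → t = −τ·ln(1 − f) = −1.312·ln(0.02) = 5.133 s.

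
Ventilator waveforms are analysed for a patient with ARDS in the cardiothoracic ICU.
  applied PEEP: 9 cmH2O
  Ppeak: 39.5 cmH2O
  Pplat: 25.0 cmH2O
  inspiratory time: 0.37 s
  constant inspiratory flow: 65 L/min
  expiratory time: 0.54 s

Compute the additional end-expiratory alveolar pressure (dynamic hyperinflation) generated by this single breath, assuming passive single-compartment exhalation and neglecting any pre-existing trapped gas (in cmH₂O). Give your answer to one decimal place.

3.2

Flow: 65 L/min ÷ 60 = 1.0833 L/s.
Vt = flow × Ti = 1.0833 L/s × 0.37 s × 1000 mL/L = 400.82 mL.
R = (PIP − Pplat)/V̇ = (39.5 − 25.0) / 1.0833 = 14.5/1.0833 = 13.385 cmH2O·s/L.
C = Vt/(Pplat − PEEP) = 400.82 / (25.0 − 9) = 400.82/16.0 = 25.051 mL/cmH2O.
τ = R × C = 13.385 × 0.02505 L/cmH2O = 0.3353 s.
Fraction remaining = e^(−Te/τ) = e^(−0.54/0.3353) = 0.1998; trapped volume = 400.82 × 0.1998 = 80.084 mL.
Additional alveolar pressure from trapping ≈ V_trapped / C = 80.084 / 25.051 = 3.197 cmH2O.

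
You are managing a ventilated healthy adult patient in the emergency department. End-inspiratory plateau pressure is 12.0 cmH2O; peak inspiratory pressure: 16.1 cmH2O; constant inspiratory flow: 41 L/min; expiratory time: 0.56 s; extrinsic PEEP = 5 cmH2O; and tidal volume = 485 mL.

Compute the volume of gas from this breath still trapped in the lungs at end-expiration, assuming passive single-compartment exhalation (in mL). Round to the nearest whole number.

Flow: 41 L/min ÷ 60 = 0.6833 L/s.
R = (PIP − Pplat)/V̇ = (16.1 − 12.0) / 0.6833 = 4.1/0.6833 = 6.0 cmH2O·s/L.
C = Vt/(Pplat − PEEP) = 485.0 / (12.0 − 5) = 485.0/7.0 = 69.286 mL/cmH2O.
τ = R × C = 6.0 × 0.06929 L/cmH2O = 0.4157 s.
Fraction remaining = e^(−Te/τ) = e^(−0.56/0.4157) = 0.26.
Trapped volume = 485.0 × 0.26 = 126.1 mL.

126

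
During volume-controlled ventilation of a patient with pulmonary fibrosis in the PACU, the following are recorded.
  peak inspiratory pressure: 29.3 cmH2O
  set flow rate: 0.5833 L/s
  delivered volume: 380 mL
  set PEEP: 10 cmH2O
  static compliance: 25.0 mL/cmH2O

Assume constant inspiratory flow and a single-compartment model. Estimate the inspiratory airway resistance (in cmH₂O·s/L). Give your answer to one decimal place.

7.0

Equation of motion (constant flow): PIP = Vt/C + R·V̇ + PEEP.
R·V̇ = PIP − Vt/C − PEEP = 29.3 − 380/25.0 − 10 = 29.3 − 15.2 − 10 = 4.1 cmH2O.
R = 4.1 / 0.5833 = 7.029 cmH2O·s/L.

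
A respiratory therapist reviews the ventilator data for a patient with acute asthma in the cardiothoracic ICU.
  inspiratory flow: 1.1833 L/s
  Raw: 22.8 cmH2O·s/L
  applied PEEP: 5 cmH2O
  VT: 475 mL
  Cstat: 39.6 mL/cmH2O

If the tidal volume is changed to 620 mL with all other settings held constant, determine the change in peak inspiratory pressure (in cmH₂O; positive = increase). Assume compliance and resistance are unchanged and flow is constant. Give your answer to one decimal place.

3.7

PIP = Vt/C + R·V̇ + PEEP (constant-flow equation of motion).
Only the elastic term changes: ΔPIP = ΔVt / C = (620 − 475) / 39.6 = 3.662 cmH2O.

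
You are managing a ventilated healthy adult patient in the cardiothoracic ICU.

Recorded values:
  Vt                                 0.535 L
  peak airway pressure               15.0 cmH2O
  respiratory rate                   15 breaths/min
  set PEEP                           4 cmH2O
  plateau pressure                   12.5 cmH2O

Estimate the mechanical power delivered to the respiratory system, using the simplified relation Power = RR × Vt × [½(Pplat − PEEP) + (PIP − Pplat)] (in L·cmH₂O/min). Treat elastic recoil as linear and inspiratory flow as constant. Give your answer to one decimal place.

54.2

Per-breath work = Vt × [½(Pplat−PEEP) + (PIP−Pplat)] = 0.535 × [0.5×8.5 + 2.5] = 0.535 × 6.75 = 3.611 L·cmH2O.
Power = 15 × 3.611 = 54.165 L·cmH2O/min.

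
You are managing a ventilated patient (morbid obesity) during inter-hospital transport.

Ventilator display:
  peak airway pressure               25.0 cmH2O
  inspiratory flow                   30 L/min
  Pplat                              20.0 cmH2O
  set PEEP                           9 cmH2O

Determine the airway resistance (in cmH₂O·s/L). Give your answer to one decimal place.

10.0

Flow: 30 L/min ÷ 60 = 0.5 L/s.
Raw = (PIP − Pplat) / flow = (25.0 − 20.0) / 0.5 = 5.0 / 0.5 = 10.0 cmH2O·s/L.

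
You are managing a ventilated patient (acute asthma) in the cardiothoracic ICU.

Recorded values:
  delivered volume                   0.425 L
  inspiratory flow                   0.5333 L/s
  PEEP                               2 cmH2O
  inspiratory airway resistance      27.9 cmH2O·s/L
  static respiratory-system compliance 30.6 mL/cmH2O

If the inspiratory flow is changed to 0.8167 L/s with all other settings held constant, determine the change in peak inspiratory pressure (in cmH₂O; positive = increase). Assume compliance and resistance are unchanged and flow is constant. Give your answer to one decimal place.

7.9

PIP = Vt/C + R·V̇ + PEEP (constant-flow equation of motion).
Only the resistive term changes: ΔPIP = R × ΔV̇ = 27.9 × (0.8167 − 0.5333) = 27.9 × 0.2834 = 7.907 cmH2O.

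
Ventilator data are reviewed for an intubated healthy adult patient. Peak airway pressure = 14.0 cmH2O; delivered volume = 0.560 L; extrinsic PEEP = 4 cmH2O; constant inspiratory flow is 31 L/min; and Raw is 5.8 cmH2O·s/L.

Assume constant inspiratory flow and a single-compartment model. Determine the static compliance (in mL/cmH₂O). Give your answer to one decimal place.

80.0

Flow: 31 L/min ÷ 60 = 0.5167 L/s.
Equation of motion (constant flow): PIP = Vt/C + R·V̇ + PEEP.
Vt/C = PIP − R·V̇ − PEEP = 14.0 − 5.8×0.5167 − 4 = 14.0 − 2.997 − 4 = 7.003 cmH2O.
C = Vt / 7.003 = 560 / 7.003 = 79.966 mL/cmH2O.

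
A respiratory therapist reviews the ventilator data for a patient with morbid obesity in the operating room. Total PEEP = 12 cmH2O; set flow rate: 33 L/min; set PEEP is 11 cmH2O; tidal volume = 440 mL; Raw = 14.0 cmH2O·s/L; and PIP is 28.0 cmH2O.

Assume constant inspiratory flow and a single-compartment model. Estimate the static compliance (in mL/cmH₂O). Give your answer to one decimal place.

Flow: 33 L/min ÷ 60 = 0.55 L/s.
Total PEEP = 12 cmH2O (set 11 + intrinsic 1); this is the baseline alveolar pressure.
Equation of motion (constant flow): PIP = Vt/C + R·V̇ + PEEP.
Vt/C = PIP − R·V̇ − PEEP = 28.0 − 14.0×0.55 − 12 = 28.0 − 7.7 − 12 = 8.3 cmH2O.
C = Vt / 8.3 = 440 / 8.3 = 53.012 mL/cmH2O.

53.0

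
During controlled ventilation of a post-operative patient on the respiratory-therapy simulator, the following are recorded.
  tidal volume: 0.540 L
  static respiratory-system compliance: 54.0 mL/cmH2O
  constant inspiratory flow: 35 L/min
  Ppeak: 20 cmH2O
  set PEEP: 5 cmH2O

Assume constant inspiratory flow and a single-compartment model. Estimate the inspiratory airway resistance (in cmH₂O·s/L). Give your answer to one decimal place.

8.6

Flow: 35 L/min ÷ 60 = 0.5833 L/s.
Equation of motion (constant flow): PIP = Vt/C + R·V̇ + PEEP.
R·V̇ = PIP − Vt/C − PEEP = 20 − 540/54.0 − 5 = 20 − 10.0 − 5 = 5.0 cmH2O.
R = 5.0 / 0.5833 = 8.572 cmH2O·s/L.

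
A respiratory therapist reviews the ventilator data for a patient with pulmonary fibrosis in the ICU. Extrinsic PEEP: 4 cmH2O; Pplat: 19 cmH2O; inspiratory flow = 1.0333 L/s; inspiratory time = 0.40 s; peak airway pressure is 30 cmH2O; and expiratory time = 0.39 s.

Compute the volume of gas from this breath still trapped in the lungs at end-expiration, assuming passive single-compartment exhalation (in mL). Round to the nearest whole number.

109

Vt = flow × Ti = 1.0333 L/s × 0.40 s × 1000 mL/L = 413.32 mL.
R = (PIP − Pplat)/V̇ = (30 − 19) / 1.0333 = 11.0/1.0333 = 10.646 cmH2O·s/L.
C = Vt/(Pplat − PEEP) = 413.32 / (19 − 4) = 413.32/15.0 = 27.555 mL/cmH2O.
τ = R × C = 10.646 × 0.02756 L/cmH2O = 0.2934 s.
Fraction remaining = e^(−Te/τ) = e^(−0.39/0.2934) = 0.2647.
Trapped volume = 413.32 × 0.2647 = 109.41 mL.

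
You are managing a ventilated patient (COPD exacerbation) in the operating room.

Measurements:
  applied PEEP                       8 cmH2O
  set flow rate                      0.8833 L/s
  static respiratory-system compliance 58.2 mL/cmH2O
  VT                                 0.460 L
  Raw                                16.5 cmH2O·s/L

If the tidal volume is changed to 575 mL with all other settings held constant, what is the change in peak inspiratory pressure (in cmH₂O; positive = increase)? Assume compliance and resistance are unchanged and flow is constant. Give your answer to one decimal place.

2.0

PIP = Vt/C + R·V̇ + PEEP (constant-flow equation of motion).
Only the elastic term changes: ΔPIP = ΔVt / C = (575 − 460) / 58.2 = 1.976 cmH2O.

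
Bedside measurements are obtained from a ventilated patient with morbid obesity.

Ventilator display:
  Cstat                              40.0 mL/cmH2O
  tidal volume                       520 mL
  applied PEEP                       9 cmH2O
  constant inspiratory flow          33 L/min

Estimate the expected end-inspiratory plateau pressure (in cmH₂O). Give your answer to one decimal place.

22.0

Pplat = PEEP + Vt / Cstat = 9 + 520 / 40.0 = 9 + 13.0 = 22.0 cmH2O.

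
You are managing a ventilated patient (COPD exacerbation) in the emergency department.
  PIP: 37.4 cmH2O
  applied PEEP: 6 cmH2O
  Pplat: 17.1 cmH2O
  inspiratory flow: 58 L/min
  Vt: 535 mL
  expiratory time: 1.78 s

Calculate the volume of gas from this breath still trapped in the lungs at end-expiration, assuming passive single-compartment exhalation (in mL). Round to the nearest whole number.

92

Flow: 58 L/min ÷ 60 = 0.9667 L/s.
R = (PIP − Pplat)/V̇ = (37.4 − 17.1) / 0.9667 = 20.3/0.9667 = 20.999 cmH2O·s/L.
C = Vt/(Pplat − PEEP) = 535.0 / (17.1 − 6) = 535.0/11.1 = 48.198 mL/cmH2O.
τ = R × C = 20.999 × 0.0482 L/cmH2O = 1.012 s.
Fraction remaining = e^(−Te/τ) = e^(−1.78/1.012) = 0.1722.
Trapped volume = 535.0 × 0.1722 = 92.127 mL.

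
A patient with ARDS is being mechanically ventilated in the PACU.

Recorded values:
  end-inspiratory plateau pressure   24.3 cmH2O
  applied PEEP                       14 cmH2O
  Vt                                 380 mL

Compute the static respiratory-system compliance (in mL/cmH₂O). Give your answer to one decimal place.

Cstat = Vt / (Pplat − PEEP) = 380 / (24.3 − 14) = 380 / 10.3 = 36.893 mL/cmH2O.

36.9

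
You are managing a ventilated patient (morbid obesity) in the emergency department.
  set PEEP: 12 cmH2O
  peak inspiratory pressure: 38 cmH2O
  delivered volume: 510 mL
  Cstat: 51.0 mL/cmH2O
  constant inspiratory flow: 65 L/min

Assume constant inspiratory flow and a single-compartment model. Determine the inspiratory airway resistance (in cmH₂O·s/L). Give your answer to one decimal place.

Flow: 65 L/min ÷ 60 = 1.0833 L/s.
Equation of motion (constant flow): PIP = Vt/C + R·V̇ + PEEP.
R·V̇ = PIP − Vt/C − PEEP = 38 − 510/51.0 − 12 = 38 − 10.0 − 12 = 16.0 cmH2O.
R = 16.0 / 1.0833 = 14.77 cmH2O·s/L.

14.8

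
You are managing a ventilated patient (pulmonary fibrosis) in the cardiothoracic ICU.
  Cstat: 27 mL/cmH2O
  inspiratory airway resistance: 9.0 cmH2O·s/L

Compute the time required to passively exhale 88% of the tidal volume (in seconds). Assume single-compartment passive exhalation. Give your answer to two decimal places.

τ = R × C = 9.0 × 27 mL/cmH2O = 9.0 × 0.027 L/cmH2O = 0.243 s.
Exhaled fraction f = 1 − e^(−t/τ) → t = −τ·ln(1 − f) = −0.243·ln(0.12) = 0.5152 s.

0.52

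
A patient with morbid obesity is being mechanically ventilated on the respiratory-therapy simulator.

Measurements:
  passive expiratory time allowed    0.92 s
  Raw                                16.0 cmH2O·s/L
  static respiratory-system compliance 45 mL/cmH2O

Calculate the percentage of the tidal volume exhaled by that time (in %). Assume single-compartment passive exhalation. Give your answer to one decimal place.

τ = R × C = 16.0 × 45 mL/cmH2O = 16.0 × 0.045 L/cmH2O = 0.72 s.
Passive exhalation: V(t)/V₀ = e^(−t/τ) = e^(−0.92/0.72) = 0.2787.
Fraction exhaled = 1 − 0.2787 = 0.7213 → 72.13%.

72.1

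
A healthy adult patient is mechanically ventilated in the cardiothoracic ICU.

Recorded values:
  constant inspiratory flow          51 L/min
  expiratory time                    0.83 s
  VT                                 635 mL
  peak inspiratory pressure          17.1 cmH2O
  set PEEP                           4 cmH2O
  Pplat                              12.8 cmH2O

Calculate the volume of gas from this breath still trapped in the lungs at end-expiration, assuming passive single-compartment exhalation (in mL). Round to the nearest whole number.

Flow: 51 L/min ÷ 60 = 0.85 L/s.
R = (PIP − Pplat)/V̇ = (17.1 − 12.8) / 0.85 = 4.3/0.85 = 5.059 cmH2O·s/L.
C = Vt/(Pplat − PEEP) = 635.0 / (12.8 − 4) = 635.0/8.8 = 72.159 mL/cmH2O.
τ = R × C = 5.059 × 0.07216 L/cmH2O = 0.3651 s.
Fraction remaining = e^(−Te/τ) = e^(−0.83/0.3651) = 0.103.
Trapped volume = 635.0 × 0.103 = 65.405 mL.

65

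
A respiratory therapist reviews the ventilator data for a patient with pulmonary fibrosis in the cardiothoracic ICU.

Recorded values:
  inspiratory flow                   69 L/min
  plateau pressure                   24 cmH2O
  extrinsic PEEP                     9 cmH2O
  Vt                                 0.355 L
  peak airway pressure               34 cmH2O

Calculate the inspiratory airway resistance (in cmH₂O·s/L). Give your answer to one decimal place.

8.7

Flow: 69 L/min ÷ 60 = 1.15 L/s.
Raw = (PIP − Pplat) / flow = (34 − 24) / 1.15 = 10.0 / 1.15 = 8.696 cmH2O·s/L.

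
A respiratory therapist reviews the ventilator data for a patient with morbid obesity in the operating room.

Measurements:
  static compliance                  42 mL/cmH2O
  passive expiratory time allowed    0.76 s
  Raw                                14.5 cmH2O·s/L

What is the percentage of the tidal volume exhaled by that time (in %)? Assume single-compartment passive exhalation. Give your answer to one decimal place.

71.3

τ = R × C = 14.5 × 42 mL/cmH2O = 14.5 × 0.042 L/cmH2O = 0.609 s.
Passive exhalation: V(t)/V₀ = e^(−t/τ) = e^(−0.76/0.609) = 0.2871.
Fraction exhaled = 1 − 0.2871 = 0.7129 → 71.29%.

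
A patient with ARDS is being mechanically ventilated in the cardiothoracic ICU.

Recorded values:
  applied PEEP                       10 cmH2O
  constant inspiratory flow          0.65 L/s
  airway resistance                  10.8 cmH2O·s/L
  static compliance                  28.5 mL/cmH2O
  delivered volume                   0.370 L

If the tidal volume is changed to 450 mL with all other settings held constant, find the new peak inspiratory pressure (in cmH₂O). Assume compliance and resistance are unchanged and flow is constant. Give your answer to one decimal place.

32.8

PIP = Vt/C + R·V̇ + PEEP (constant-flow equation of motion).
Only the elastic term changes: ΔPIP = ΔVt / C = (450 − 370) / 28.5 = 2.807 cmH2O.
Original PIP = 370/28.5 + 10.8×0.65 + 10 = 30.002 cmH2O; new PIP = 30.002 + (2.807) = 32.809 cmH2O.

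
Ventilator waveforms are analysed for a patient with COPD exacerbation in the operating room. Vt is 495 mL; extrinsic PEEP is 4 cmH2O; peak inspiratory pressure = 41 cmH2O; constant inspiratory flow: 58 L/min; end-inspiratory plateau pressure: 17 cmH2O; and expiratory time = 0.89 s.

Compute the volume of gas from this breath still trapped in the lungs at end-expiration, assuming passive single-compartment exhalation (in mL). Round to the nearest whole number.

Flow: 58 L/min ÷ 60 = 0.9667 L/s.
R = (PIP − Pplat)/V̇ = (41 − 17) / 0.9667 = 24.0/0.9667 = 24.827 cmH2O·s/L.
C = Vt/(Pplat − PEEP) = 495.0 / (17 − 4) = 495.0/13.0 = 38.077 mL/cmH2O.
τ = R × C = 24.827 × 0.03808 L/cmH2O = 0.9454 s.
Fraction remaining = e^(−Te/τ) = e^(−0.89/0.9454) = 0.3901.
Trapped volume = 495.0 × 0.3901 = 193.1 mL.

193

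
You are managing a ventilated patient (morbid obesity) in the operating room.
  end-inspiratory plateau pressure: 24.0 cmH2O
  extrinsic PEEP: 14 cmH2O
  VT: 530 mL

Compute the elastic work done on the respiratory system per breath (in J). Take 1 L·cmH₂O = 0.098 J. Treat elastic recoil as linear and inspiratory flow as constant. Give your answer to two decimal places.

0.26

Elastic work ≈ ½ × (Pplat − PEEP) × Vt = 0.5 × (24.0 − 14) × 0.530 L = 0.5 × 10.0 × 0.530 = 2.65 L·cmH2O.
× 0.098 J/(L·cmH2O) → 0.2597 J.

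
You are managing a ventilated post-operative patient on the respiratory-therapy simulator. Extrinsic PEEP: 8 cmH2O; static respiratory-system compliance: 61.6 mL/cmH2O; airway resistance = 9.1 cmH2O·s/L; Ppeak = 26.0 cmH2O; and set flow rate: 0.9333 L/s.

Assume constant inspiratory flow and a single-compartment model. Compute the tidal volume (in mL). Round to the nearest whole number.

Equation of motion (constant flow): PIP = Vt/C + R·V̇ + PEEP.
Vt/C = PIP − R·V̇ − PEEP = 26.0 − 8.493 − 8 = 9.507 cmH2O.
Vt = C × 9.507 = 61.6 × 9.507 = 585.63 mL.

586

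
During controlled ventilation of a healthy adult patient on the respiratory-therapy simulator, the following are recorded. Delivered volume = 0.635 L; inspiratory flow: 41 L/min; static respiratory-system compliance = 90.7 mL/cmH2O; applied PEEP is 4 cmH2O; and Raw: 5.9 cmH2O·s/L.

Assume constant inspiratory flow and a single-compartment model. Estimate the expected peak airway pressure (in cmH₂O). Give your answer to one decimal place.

15.0

Flow: 41 L/min ÷ 60 = 0.6833 L/s.
Equation of motion (constant flow): PIP = Vt/C + R·V̇ + PEEP.
PIP = 635/90.7 + 5.9×0.6833 + 4 = 7.001 + 4.031 + 4 = 15.032 cmH2O.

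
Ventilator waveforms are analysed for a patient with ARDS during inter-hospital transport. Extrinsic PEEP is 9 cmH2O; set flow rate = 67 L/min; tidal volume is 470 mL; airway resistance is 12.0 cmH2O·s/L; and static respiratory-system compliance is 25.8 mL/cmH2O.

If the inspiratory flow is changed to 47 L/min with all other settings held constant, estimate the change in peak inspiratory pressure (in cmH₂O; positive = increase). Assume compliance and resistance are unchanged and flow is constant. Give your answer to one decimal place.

Flow: 67 L/min ÷ 60 = 1.1167 L/s.
New flow: 47 L/min ÷ 60 = 0.7833 L/s.
PIP = Vt/C + R·V̇ + PEEP (constant-flow equation of motion).
Only the resistive term changes: ΔPIP = R × ΔV̇ = 12.0 × (0.7833 − 1.1167) = 12.0 × -0.3334 = -4.001 cmH2O.

-4.0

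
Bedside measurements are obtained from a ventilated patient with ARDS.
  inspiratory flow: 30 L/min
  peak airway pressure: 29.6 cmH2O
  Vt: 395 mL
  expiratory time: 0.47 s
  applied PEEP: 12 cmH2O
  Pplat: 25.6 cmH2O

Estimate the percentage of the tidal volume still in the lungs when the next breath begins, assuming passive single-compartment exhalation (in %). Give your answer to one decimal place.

Flow: 30 L/min ÷ 60 = 0.5 L/s.
R = (PIP − Pplat)/V̇ = (29.6 − 25.6) / 0.5 = 4.0/0.5 = 8.0 cmH2O·s/L.
C = Vt/(Pplat − PEEP) = 395.0 / (25.6 − 12) = 395.0/13.6 = 29.044 mL/cmH2O.
τ = R × C = 8.0 × 0.02904 L/cmH2O = 0.2323 s.
Fraction remaining at end-expiration = e^(−Te/τ) = e^(−0.47/0.2323) = 0.1322 → 13.22%.

13.2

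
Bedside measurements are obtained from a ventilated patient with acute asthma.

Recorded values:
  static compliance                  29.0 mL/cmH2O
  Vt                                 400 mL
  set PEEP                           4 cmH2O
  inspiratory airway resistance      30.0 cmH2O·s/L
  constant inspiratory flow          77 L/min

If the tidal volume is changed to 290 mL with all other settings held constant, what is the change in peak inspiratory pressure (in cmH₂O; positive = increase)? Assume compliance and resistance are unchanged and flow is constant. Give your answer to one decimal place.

-3.8

PIP = Vt/C + R·V̇ + PEEP (constant-flow equation of motion).
Only the elastic term changes: ΔPIP = ΔVt / C = (290 − 400) / 29.0 = -3.793 cmH2O.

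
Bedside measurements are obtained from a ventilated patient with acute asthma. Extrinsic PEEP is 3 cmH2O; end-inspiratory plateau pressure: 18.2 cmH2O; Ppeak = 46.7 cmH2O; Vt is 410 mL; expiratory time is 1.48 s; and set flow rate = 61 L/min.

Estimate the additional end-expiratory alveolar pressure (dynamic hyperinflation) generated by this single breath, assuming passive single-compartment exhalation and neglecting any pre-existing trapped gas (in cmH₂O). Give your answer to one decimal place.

Flow: 61 L/min ÷ 60 = 1.0167 L/s.
R = (PIP − Pplat)/V̇ = (46.7 − 18.2) / 1.0167 = 28.5/1.0167 = 28.032 cmH2O·s/L.
C = Vt/(Pplat − PEEP) = 410.0 / (18.2 − 3) = 410.0/15.2 = 26.974 mL/cmH2O.
τ = R × C = 28.032 × 0.02697 L/cmH2O = 0.756 s.
Fraction remaining = e^(−Te/τ) = e^(−1.48/0.756) = 0.1412; trapped volume = 410.0 × 0.1412 = 57.892 mL.
Additional alveolar pressure from trapping ≈ V_trapped / C = 57.892 / 26.974 = 2.146 cmH2O.

2.1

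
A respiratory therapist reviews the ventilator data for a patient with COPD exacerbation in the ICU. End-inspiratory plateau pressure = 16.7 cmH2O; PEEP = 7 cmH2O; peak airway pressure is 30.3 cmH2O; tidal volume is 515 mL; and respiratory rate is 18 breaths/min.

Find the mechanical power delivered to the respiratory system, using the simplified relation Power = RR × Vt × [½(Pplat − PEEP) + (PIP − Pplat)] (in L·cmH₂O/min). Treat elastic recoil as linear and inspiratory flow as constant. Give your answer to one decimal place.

Per-breath work = Vt × [½(Pplat−PEEP) + (PIP−Pplat)] = 0.515 × [0.5×9.7 + 13.6] = 0.515 × 18.45 = 9.502 L·cmH2O.
Power = 18 × 9.502 = 171.04 L·cmH2O/min.

171.0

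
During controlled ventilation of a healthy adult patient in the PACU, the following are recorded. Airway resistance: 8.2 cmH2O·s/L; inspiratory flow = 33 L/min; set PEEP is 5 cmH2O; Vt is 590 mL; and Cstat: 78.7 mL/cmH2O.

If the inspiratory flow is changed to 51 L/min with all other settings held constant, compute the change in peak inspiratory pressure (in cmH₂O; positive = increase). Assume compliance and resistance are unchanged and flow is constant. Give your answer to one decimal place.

Flow: 33 L/min ÷ 60 = 0.55 L/s.
New flow: 51 L/min ÷ 60 = 0.85 L/s.
PIP = Vt/C + R·V̇ + PEEP (constant-flow equation of motion).
Only the resistive term changes: ΔPIP = R × ΔV̇ = 8.2 × (0.85 − 0.55) = 8.2 × 0.3 = 2.46 cmH2O.

2.5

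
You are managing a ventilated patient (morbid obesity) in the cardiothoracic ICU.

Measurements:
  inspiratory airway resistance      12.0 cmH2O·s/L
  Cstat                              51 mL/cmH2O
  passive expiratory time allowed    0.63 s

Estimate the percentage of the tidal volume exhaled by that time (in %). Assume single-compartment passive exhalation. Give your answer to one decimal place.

τ = R × C = 12.0 × 51 mL/cmH2O = 12.0 × 0.051 L/cmH2O = 0.612 s.
Passive exhalation: V(t)/V₀ = e^(−t/τ) = e^(−0.63/0.612) = 0.3572.
Fraction exhaled = 1 − 0.3572 = 0.6428 → 64.28%.

64.3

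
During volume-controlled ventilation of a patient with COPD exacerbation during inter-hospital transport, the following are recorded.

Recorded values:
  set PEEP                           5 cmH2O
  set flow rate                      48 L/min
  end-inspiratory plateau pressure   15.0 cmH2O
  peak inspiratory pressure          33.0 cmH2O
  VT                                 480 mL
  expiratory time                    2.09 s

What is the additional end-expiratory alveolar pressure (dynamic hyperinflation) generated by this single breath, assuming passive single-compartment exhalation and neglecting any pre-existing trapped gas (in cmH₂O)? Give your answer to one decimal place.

1.4

Flow: 48 L/min ÷ 60 = 0.8 L/s.
R = (PIP − Pplat)/V̇ = (33.0 − 15.0) / 0.8 = 18.0/0.8 = 22.5 cmH2O·s/L.
C = Vt/(Pplat − PEEP) = 480.0 / (15.0 − 5) = 480.0/10.0 = 48.0 mL/cmH2O.
τ = R × C = 22.5 × 0.048 L/cmH2O = 1.08 s.
Fraction remaining = e^(−Te/τ) = e^(−2.09/1.08) = 0.1444; trapped volume = 480.0 × 0.1444 = 69.312 mL.
Additional alveolar pressure from trapping ≈ V_trapped / C = 69.312 / 48.0 = 1.444 cmH2O.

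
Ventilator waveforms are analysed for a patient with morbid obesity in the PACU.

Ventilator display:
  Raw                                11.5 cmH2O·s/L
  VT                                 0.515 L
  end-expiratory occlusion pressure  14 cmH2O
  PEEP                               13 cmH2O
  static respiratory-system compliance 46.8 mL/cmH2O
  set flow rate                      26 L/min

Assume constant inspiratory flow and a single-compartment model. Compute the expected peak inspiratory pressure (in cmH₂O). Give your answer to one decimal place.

30.0

Flow: 26 L/min ÷ 60 = 0.4333 L/s.
Total PEEP = 14 cmH2O (set 13 + intrinsic 1); this is the baseline alveolar pressure.
Equation of motion (constant flow): PIP = Vt/C + R·V̇ + PEEP.
PIP = 515/46.8 + 11.5×0.4333 + 14 = 11.004 + 4.983 + 14 = 29.987 cmH2O.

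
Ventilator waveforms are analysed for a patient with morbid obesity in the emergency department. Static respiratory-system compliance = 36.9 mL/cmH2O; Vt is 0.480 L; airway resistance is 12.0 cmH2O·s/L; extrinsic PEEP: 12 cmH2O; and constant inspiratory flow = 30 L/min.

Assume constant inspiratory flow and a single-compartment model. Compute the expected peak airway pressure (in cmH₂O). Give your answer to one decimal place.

31.0

Flow: 30 L/min ÷ 60 = 0.5 L/s.
Equation of motion (constant flow): PIP = Vt/C + R·V̇ + PEEP.
PIP = 480/36.9 + 12.0×0.5 + 12 = 13.008 + 6.0 + 12 = 31.008 cmH2O.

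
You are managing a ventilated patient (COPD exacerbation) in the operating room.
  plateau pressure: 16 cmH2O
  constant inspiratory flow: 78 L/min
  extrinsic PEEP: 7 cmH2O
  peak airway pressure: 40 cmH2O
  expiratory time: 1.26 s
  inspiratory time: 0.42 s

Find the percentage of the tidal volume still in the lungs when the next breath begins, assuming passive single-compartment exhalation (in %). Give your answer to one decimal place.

Flow: 78 L/min ÷ 60 = 1.3 L/s.
Vt = flow × Ti = 1.3 L/s × 0.42 s × 1000 mL/L = 546.0 mL.
R = (PIP − Pplat)/V̇ = (40 − 16) / 1.3 = 24.0/1.3 = 18.462 cmH2O·s/L.
C = Vt/(Pplat − PEEP) = 546.0 / (16 − 7) = 546.0/9.0 = 60.667 mL/cmH2O.
τ = R × C = 18.462 × 0.06067 L/cmH2O = 1.12 s.
Fraction remaining at end-expiration = e^(−Te/τ) = e^(−1.26/1.12) = 0.3247 → 32.47%.

32.5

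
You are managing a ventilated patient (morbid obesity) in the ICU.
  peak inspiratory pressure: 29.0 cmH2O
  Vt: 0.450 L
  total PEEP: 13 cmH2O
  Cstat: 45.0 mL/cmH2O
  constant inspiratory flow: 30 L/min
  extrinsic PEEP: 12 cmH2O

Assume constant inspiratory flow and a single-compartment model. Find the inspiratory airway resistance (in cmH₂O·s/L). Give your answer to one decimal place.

12.0

Flow: 30 L/min ÷ 60 = 0.5 L/s.
Total PEEP = 13 cmH2O (set 12 + intrinsic 1); this is the baseline alveolar pressure.
Equation of motion (constant flow): PIP = Vt/C + R·V̇ + PEEP.
R·V̇ = PIP − Vt/C − PEEP = 29.0 − 450/45.0 − 13 = 29.0 − 10.0 − 13 = 6.0 cmH2O.
R = 6.0 / 0.5 = 12.0 cmH2O·s/L.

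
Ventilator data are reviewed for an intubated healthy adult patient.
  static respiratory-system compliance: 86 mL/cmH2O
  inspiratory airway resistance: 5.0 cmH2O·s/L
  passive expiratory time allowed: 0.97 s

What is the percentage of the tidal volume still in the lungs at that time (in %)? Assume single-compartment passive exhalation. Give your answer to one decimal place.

10.5

τ = R × C = 5.0 × 86 mL/cmH2O = 5.0 × 0.086 L/cmH2O = 0.43 s.
Passive exhalation: V(t)/V₀ = e^(−t/τ) = e^(−0.97/0.43) = 0.1048.
Fraction remaining = 0.1048 → 10.48%.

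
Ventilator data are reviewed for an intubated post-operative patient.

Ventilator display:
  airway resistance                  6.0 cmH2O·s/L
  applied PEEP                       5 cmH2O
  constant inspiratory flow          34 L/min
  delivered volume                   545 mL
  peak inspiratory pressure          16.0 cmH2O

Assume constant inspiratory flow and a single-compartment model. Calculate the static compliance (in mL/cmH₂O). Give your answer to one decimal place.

71.7

Flow: 34 L/min ÷ 60 = 0.5667 L/s.
Equation of motion (constant flow): PIP = Vt/C + R·V̇ + PEEP.
Vt/C = PIP − R·V̇ − PEEP = 16.0 − 6.0×0.5667 − 5 = 16.0 − 3.4 − 5 = 7.6 cmH2O.
C = Vt / 7.6 = 545 / 7.6 = 71.711 mL/cmH2O.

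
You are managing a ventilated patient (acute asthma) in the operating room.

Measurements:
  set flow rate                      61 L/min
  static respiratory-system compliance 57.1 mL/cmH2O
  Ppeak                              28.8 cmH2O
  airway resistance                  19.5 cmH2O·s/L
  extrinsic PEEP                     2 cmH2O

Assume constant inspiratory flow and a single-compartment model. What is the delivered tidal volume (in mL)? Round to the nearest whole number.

398

Flow: 61 L/min ÷ 60 = 1.0167 L/s.
Equation of motion (constant flow): PIP = Vt/C + R·V̇ + PEEP.
Vt/C = PIP − R·V̇ − PEEP = 28.8 − 19.826 − 2 = 6.974 cmH2O.
Vt = C × 6.974 = 57.1 × 6.974 = 398.22 mL.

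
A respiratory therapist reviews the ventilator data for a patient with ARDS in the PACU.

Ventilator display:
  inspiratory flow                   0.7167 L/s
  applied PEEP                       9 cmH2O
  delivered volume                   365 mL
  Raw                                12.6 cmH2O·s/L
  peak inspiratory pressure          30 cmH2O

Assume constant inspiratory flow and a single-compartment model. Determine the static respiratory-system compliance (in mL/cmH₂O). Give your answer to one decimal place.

Equation of motion (constant flow): PIP = Vt/C + R·V̇ + PEEP.
Vt/C = PIP − R·V̇ − PEEP = 30 − 12.6×0.7167 − 9 = 30 − 9.03 − 9 = 11.97 cmH2O.
C = Vt / 11.97 = 365 / 11.97 = 30.493 mL/cmH2O.

30.5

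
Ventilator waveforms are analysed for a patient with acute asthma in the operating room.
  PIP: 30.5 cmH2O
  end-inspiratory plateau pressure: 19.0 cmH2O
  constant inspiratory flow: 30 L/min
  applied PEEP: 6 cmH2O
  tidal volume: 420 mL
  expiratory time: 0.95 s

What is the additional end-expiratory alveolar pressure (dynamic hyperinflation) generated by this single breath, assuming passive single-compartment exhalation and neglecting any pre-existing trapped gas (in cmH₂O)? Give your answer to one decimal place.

Flow: 30 L/min ÷ 60 = 0.5 L/s.
R = (PIP − Pplat)/V̇ = (30.5 − 19.0) / 0.5 = 11.5/0.5 = 23.0 cmH2O·s/L.
C = Vt/(Pplat − PEEP) = 420.0 / (19.0 − 6) = 420.0/13.0 = 32.308 mL/cmH2O.
τ = R × C = 23.0 × 0.03231 L/cmH2O = 0.7431 s.
Fraction remaining = e^(−Te/τ) = e^(−0.95/0.7431) = 0.2785; trapped volume = 420.0 × 0.2785 = 116.97 mL.
Additional alveolar pressure from trapping ≈ V_trapped / C = 116.97 / 32.308 = 3.62 cmH2O.

3.6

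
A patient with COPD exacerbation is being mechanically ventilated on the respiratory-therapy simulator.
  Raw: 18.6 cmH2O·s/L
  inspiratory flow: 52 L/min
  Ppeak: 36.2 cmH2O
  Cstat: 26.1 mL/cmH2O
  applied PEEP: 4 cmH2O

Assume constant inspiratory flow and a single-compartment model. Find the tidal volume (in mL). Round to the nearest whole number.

Flow: 52 L/min ÷ 60 = 0.8667 L/s.
Equation of motion (constant flow): PIP = Vt/C + R·V̇ + PEEP.
Vt/C = PIP − R·V̇ − PEEP = 36.2 − 16.121 − 4 = 16.079 cmH2O.
Vt = C × 16.079 = 26.1 × 16.079 = 419.66 mL.

420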